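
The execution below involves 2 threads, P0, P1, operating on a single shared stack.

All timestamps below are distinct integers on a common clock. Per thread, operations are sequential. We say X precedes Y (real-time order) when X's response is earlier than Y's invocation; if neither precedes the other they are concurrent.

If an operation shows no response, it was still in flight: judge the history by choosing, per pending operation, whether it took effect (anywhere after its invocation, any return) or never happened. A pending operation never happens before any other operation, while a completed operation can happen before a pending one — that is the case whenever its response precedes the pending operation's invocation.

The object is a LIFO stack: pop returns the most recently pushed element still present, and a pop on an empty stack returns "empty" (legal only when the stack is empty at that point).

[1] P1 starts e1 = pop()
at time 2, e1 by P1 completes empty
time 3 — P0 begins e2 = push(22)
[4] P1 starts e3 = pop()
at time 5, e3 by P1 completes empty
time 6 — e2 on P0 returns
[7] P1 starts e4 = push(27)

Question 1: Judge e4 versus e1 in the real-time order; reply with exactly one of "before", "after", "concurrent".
after

e4 spans [7,…), e1 spans [1,2]
resp(e1)=2 < inv(e4)=7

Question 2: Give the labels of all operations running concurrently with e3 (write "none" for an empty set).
e2

e3 runs from 4 to 5; window-overlapping ops are concurrent
e1 [1,2]: before
e2 [3,6]: concurrent
e4 [7,…): after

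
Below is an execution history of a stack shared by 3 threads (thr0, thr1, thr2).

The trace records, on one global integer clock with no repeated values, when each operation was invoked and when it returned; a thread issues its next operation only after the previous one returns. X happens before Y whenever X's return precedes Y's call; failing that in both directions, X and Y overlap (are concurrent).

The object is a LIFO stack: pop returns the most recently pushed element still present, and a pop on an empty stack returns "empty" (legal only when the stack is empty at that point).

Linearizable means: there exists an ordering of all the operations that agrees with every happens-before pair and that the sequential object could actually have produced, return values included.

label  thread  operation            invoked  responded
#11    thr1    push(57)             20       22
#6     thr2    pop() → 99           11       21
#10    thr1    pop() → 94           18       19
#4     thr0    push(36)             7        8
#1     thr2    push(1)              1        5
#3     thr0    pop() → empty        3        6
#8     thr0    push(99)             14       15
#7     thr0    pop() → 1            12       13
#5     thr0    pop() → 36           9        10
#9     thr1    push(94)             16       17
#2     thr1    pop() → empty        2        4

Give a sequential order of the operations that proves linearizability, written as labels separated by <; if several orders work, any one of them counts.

#2 < #3 < #1 < #4 < #5 < #7 < #8 < #6 < #9 < #10 < #11

after step 1 (#2 pop() → empty): stack <>
after step 2 (#3 pop() → empty): stack <>
after step 3 (#1 push(1)): stack <1>
after step 4 (#4 push(36)): stack <1,36>
after step 5 (#5 pop() → 36): stack <1>
after step 6 (#7 pop() → 1): stack <>
after step 7 (#8 push(99)): stack <99>
after step 8 (#6 pop() → 99): stack <>
after step 9 (#9 push(94)): stack <94>
after step 10 (#10 pop() → 94): stack <>
after step 11 (#11 push(57)): stack <57>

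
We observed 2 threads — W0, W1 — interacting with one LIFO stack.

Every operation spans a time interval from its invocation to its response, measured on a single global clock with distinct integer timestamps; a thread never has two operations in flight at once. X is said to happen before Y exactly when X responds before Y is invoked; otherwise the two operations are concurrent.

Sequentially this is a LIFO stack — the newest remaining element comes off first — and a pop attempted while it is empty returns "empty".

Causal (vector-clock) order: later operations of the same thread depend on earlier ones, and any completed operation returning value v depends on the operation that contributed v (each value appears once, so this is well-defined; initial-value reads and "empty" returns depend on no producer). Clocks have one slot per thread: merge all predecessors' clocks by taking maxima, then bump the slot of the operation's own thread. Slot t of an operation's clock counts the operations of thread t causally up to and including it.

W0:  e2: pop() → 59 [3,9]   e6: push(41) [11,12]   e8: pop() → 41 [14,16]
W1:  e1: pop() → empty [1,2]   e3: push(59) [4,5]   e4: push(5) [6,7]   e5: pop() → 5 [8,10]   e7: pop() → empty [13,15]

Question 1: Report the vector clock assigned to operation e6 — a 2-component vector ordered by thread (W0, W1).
root op e1, invoked 1: fresh clock plus W1's own tick → (0, 1)
VC(e3, invoked at 4): max of VC(e1)=(0, 1), then +1 on thread W1 → (0, 2)
VC(e4, invoked at 6): max of VC(e3)=(0, 2), then +1 on thread W1 → (0, 3)
VC(e2, invoked at 3): max of VC(e3)=(0, 2), then +1 on thread W0 → (1, 2)
VC(e5, invoked at 8): max of VC(e4)=(0, 3), then +1 on thread W1 → (0, 4)
VC(e6, invoked at 11): max of VC(e2)=(1, 2), then +1 on thread W0 → (2, 2)
VC(e7, invoked at 13): max of VC(e5)=(0, 4), then +1 on thread W1 → (0, 5)
VC(e8, invoked at 14): max of VC(e6)=(2, 2), then +1 on thread W0 → (3, 2)
target: VC(e6) = (2, 2)

(2, 2)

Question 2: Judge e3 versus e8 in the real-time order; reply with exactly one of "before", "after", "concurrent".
e3 spans [4,5], e8 spans [14,16]
resp(e3)=5 < inv(e8)=14

before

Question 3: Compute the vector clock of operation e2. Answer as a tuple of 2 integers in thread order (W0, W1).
e1 (invocation 1): nothing precedes it; W1's component alone gives (0, 1)
from VC(e1)=(0, 1), e3 (invoked 4) maxes components and bumps W1 → (0, 2)
from VC(e3)=(0, 2), e4 (invoked 6) maxes components and bumps W1 → (0, 3)
from VC(e3)=(0, 2), e2 (invoked 3) maxes components and bumps W0 → (1, 2)
from VC(e4)=(0, 3), e5 (invoked 8) maxes components and bumps W1 → (0, 4)
from VC(e2)=(1, 2), e6 (invoked 11) maxes components and bumps W0 → (2, 2)
from VC(e5)=(0, 4), e7 (invoked 13) maxes components and bumps W1 → (0, 5)
from VC(e6)=(2, 2), e8 (invoked 14) maxes components and bumps W0 → (3, 2)
target: VC(e2) = (1, 2)

(1, 2)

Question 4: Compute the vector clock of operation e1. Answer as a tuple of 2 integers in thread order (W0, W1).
VC(e1, invoked at 1): no causal predecessors; +1 on W1 → (0, 1)
e3, invoked 4, takes VC(e1)=(0, 1) under max, adds 1 for W1 → (0, 2)
e4, invoked 6, takes VC(e3)=(0, 2) under max, adds 1 for W1 → (0, 3)
e2, invoked 3, takes VC(e3)=(0, 2) under max, adds 1 for W0 → (1, 2)
e5, invoked 8, takes VC(e4)=(0, 3) under max, adds 1 for W1 → (0, 4)
e6, invoked 11, takes VC(e2)=(1, 2) under max, adds 1 for W0 → (2, 2)
e7, invoked 13, takes VC(e5)=(0, 4) under max, adds 1 for W1 → (0, 5)
e8, invoked 14, takes VC(e6)=(2, 2) under max, adds 1 for W0 → (3, 2)
target: VC(e1) = (0, 1)

(0, 1)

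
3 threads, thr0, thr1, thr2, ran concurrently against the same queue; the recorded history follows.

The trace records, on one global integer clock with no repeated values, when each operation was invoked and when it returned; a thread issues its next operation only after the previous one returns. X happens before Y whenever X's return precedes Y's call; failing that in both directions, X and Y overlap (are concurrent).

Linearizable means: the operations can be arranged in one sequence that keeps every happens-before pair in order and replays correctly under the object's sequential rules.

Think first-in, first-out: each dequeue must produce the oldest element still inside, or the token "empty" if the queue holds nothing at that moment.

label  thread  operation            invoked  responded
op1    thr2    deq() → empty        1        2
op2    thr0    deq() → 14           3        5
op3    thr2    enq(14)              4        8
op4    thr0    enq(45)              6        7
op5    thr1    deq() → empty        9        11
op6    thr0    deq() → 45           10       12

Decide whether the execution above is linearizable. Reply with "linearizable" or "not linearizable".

linearizable

a witness: op1, op3, op2, op4, op6, op5
1. op1 deq() → empty, leaving queue <>
2. op3 enq(14), leaving queue <14>
3. op2 deq() → 14, leaving queue <>
4. op4 enq(45), leaving queue <45>
5. op6 deq() → 45, leaving queue <>
6. op5 deq() → empty, leaving queue <>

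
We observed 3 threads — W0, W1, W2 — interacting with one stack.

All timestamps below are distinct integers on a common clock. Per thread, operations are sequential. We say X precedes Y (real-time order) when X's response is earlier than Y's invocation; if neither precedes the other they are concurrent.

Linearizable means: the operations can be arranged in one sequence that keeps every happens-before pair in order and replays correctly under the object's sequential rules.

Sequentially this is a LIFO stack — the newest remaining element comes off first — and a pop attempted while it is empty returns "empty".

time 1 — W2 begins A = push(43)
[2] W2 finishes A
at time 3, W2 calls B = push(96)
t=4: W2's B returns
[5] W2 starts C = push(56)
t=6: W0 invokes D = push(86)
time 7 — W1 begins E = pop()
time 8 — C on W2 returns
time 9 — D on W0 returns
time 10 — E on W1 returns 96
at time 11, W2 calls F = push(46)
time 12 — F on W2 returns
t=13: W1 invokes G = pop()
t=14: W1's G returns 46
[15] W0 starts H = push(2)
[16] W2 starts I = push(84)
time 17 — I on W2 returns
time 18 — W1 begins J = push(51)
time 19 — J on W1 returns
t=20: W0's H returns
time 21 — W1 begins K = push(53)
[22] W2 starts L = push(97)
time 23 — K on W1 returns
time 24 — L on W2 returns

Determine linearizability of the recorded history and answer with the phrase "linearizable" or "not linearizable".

witness order: A, B, E, C, D, F, G, H, I, J, K, L
step 1: A push(43) — stack <43>
step 2: B push(96) — stack <43,96>
step 3: E pop() → 96 — stack <43>
step 4: C push(56) — stack <43,56>
step 5: D push(86) — stack <43,56,86>
step 6: F push(46) — stack <43,56,86,46>
step 7: G pop() → 46 — stack <43,56,86>
step 8: H push(2) — stack <43,56,86,2>
step 9: I push(84) — stack <43,56,86,2,84>
step 10: J push(51) — stack <43,56,86,2,84,51>
step 11: K push(53) — stack <43,56,86,2,84,51,53>
step 12: L push(97) — stack <43,56,86,2,84,51,53,97>

linearizable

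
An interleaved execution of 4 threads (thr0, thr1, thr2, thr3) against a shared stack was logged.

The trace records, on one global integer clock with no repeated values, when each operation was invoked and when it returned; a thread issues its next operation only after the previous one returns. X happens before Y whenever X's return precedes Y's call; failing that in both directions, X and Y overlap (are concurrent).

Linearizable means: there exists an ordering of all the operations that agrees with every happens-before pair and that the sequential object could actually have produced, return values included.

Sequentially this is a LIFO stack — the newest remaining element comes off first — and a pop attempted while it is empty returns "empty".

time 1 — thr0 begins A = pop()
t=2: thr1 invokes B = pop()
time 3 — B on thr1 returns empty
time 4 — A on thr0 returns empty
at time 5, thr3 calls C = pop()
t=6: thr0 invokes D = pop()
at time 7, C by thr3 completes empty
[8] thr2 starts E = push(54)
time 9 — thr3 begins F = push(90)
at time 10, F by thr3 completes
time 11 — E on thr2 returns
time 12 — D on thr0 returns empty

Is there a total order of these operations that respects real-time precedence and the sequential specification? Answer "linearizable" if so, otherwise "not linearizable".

witness order: A, B, C, D, E, F
step 1: A pop() → empty — stack <>
step 2: B pop() → empty — stack <>
step 3: C pop() → empty — stack <>
step 4: D pop() → empty — stack <>
step 5: E push(54) — stack <54>
step 6: F push(90) — stack <54,90>

linearizable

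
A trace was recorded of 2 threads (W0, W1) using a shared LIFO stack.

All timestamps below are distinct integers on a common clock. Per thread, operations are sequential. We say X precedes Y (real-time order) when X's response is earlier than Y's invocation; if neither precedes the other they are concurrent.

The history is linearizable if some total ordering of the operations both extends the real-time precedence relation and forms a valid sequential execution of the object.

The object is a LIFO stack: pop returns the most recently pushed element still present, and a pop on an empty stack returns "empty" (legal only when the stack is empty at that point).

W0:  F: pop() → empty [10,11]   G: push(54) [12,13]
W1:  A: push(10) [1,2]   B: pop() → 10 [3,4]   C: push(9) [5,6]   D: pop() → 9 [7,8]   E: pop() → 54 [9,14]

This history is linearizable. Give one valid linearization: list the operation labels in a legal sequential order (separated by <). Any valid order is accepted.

1. A push(10), leaving stack <10>
2. B pop() → 10, leaving stack <>
3. C push(9), leaving stack <9>
4. D pop() → 9, leaving stack <>
5. F pop() → empty, leaving stack <>
6. G push(54), leaving stack <54>
7. E pop() → 54, leaving stack <>

A < B < C < D < F < G < E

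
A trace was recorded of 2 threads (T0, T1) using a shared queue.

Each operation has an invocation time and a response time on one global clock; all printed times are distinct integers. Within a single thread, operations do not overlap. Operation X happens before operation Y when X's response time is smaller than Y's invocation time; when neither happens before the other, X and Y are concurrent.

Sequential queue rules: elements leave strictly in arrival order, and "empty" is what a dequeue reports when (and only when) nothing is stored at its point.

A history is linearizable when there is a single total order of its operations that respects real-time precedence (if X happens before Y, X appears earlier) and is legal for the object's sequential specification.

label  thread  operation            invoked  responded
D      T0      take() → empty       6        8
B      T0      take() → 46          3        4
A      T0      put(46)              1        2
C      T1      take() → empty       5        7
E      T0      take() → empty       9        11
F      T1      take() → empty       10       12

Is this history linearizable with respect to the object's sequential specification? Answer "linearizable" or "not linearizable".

linearizable

witness order: A, B, C, D, E, F
step 1: A put(46) — queue <46>
step 2: B take() → 46 — queue <>
step 3: C take() → empty — queue <>
step 4: D take() → empty — queue <>
step 5: E take() → empty — queue <>
step 6: F take() → empty — queue <>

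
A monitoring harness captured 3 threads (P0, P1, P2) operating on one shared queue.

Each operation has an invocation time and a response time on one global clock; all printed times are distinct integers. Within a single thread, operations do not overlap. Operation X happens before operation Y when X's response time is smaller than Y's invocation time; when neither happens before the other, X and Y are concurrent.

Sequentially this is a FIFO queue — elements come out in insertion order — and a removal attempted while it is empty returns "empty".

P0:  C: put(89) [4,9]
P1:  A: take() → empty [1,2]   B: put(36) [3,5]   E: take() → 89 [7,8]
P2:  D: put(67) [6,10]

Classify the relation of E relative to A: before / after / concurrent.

after

E spans [7,8], A spans [1,2]
resp(A)=2 < inv(E)=7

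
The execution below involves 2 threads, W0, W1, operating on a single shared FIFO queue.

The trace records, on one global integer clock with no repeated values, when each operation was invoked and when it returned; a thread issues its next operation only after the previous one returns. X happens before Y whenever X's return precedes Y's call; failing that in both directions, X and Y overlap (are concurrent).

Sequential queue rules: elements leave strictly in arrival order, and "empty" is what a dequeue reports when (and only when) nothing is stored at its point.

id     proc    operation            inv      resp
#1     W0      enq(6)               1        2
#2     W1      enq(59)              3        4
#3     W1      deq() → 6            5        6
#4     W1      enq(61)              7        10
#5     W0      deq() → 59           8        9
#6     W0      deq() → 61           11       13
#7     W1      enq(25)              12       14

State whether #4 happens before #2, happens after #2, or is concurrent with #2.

after

#4 spans [7,10], #2 spans [3,4]
resp(#2)=4 < inv(#4)=7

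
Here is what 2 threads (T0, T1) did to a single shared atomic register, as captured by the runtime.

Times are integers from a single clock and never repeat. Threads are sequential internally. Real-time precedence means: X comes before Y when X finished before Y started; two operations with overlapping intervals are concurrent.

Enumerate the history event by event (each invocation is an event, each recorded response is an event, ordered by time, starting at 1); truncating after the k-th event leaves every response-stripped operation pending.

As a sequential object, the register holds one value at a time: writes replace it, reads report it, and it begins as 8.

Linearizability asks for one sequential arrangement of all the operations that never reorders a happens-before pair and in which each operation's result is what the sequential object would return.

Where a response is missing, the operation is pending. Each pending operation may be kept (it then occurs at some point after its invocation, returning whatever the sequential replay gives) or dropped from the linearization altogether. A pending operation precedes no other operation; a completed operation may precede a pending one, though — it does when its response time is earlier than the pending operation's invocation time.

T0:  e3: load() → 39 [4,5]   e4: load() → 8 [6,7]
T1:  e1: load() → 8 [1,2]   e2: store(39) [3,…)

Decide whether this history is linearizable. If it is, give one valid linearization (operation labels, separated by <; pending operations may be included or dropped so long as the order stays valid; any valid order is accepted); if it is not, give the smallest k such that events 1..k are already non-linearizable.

events 1..6 are fine; event 7 — the response of e4 at time 7 — makes the prefix non-linearizable
exhaustive check: the 3 completed atomic register ops admit one real-time order; illegal
including or dropping the 1 pending operation (e2) in any combination fails
e.g. e1, e3, e4 (pending dropped): illegal at step 2, since e3 load() → 39 cannot apply there

not linearizable — minimal violating prefix: 7 events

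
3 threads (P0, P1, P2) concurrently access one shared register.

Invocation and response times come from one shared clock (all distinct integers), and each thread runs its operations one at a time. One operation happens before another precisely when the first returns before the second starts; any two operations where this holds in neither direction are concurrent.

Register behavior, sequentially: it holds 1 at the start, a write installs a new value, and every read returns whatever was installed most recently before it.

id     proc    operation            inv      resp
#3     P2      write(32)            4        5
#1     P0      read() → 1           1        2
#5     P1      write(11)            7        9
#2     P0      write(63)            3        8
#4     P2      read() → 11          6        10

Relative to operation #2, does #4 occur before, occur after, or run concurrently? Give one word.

#4 spans [6,10], #2 spans [3,8]
the intervals overlap in both directions

concurrent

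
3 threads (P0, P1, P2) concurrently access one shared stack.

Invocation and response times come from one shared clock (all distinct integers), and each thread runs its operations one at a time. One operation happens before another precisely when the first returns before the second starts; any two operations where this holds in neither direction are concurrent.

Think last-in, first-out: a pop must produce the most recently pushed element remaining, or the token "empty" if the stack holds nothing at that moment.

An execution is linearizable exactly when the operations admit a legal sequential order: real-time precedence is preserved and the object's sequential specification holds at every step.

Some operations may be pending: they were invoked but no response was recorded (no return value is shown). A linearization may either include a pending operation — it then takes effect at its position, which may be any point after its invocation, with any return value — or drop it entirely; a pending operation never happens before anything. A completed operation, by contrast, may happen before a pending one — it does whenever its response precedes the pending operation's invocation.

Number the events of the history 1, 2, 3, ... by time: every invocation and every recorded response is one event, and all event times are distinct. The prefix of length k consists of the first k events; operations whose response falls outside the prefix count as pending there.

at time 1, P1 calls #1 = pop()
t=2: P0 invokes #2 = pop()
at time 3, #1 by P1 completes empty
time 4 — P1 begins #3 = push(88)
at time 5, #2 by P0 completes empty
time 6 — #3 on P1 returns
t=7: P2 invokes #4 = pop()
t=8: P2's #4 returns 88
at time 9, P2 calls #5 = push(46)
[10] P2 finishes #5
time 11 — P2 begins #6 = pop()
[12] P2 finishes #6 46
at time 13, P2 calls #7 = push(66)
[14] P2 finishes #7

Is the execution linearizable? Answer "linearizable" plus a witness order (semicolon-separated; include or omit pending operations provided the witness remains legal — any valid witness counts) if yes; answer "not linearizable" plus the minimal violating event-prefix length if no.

step 1: #1 pop() → empty — stack <>
step 2: #2 pop() → empty — stack <>
step 3: #3 push(88) — stack <88>
step 4: #4 pop() → 88 — stack <>
step 5: #5 push(46) — stack <46>
step 6: #6 pop() → 46 — stack <>
step 7: #7 push(66) — stack <66>

linearizable — witness: #1; #2; #3; #4; #5; #6; #7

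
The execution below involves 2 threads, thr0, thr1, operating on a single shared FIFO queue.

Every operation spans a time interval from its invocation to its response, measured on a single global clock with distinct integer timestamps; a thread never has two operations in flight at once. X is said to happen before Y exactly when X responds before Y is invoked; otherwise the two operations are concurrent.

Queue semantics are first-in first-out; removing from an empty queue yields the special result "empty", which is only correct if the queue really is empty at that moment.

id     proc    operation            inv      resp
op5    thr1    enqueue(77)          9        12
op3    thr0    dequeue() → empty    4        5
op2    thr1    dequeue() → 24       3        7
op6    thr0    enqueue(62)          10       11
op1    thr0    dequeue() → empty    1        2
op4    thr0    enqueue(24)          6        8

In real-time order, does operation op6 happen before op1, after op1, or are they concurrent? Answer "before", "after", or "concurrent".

op6 spans [10,11], op1 spans [1,2]
resp(op1)=2 < inv(op6)=10

after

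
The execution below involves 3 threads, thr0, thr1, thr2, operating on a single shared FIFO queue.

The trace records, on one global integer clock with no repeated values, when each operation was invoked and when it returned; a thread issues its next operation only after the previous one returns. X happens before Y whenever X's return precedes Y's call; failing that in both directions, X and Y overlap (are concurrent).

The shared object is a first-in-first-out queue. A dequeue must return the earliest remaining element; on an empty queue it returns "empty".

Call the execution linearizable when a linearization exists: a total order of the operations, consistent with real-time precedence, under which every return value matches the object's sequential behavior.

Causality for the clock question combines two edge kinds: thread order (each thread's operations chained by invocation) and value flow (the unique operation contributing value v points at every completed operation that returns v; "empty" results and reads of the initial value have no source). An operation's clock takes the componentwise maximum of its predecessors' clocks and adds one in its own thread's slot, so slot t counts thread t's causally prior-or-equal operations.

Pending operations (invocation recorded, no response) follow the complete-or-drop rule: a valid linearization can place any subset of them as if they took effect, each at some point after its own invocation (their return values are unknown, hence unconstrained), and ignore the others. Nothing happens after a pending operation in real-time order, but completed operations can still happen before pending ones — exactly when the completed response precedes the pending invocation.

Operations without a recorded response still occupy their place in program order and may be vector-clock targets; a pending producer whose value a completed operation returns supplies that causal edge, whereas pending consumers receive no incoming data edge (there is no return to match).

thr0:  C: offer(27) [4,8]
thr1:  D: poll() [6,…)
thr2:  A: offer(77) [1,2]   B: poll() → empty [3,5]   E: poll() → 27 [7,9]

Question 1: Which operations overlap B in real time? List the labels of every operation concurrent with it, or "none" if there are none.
B runs from 3 to 5; window-overlapping ops are concurrent
A [1,2]: before
C [4,8]: concurrent
D [6,…): after
E [7,9]: after

C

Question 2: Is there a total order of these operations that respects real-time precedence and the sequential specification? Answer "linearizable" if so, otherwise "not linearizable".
prefix check: 1..4 passes, 1..5 fails once B's time-5 response joins
exactly one order of the 2 completed ops respects real time; the FIFO queue replay fails
no completion choice of the 1 pending operation (C) rescues it — every subset was tried
take A, B (pending dropped): step 2 already fails, because B poll() → empty cannot occur there

not linearizable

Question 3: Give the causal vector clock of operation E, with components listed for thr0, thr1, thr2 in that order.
root op A, invoked 1: fresh clock plus thr2's own tick → (0, 0, 1)
root op D, invoked 6: fresh clock plus thr1's own tick → (0, 1, 0)
root op C, invoked 4: fresh clock plus thr0's own tick → (1, 0, 0)
from VC(A)=(0, 0, 1), B (invoked 3) maxes components and bumps thr2 → (0, 0, 2)
from VC(B)=(0, 0, 2), VC(C)=(1, 0, 0), E (invoked 7) maxes components and bumps thr2 → (1, 0, 3)
target: VC(E) = (1, 0, 3)

(1, 0, 3)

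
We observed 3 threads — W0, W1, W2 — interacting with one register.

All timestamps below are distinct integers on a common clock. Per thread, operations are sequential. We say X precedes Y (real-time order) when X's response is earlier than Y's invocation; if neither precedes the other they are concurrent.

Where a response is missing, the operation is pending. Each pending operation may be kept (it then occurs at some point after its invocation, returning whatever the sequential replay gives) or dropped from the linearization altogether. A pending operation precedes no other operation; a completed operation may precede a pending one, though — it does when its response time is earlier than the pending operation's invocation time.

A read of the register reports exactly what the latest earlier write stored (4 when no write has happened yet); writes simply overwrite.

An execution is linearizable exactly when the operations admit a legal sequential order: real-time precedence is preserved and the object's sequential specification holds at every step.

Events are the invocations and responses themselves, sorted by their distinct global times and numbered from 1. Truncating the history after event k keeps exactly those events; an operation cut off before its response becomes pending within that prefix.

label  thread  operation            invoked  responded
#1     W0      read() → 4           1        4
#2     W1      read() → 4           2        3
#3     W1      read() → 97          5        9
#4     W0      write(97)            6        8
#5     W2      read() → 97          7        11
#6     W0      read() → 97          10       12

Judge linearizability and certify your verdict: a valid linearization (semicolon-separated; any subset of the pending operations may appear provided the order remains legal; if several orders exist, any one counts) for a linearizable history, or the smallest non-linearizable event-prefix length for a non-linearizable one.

linearizable — witness: #1; #2; #4; #3; #5; #6

step 1: #1 read() → 4 — value 4
step 2: #2 read() → 4 — value 4
step 3: #4 write(97) — value 97
step 4: #3 read() → 97 — value 97
step 5: #5 read() → 97 — value 97
step 6: #6 read() → 97 — value 97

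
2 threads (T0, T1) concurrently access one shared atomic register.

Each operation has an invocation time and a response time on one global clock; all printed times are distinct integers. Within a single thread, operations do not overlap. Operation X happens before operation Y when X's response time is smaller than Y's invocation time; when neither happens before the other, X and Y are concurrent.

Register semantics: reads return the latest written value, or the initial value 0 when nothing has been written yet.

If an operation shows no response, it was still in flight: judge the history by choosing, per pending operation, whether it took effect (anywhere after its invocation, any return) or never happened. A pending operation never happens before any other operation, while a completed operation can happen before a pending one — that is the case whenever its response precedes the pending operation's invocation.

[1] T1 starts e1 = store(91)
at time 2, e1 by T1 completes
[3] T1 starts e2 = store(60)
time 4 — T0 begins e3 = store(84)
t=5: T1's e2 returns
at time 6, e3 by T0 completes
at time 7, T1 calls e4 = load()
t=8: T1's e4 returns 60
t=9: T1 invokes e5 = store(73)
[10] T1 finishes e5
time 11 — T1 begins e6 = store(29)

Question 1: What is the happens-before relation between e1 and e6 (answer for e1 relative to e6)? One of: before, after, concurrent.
Answer: before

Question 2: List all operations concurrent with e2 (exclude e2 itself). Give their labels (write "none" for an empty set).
Answer: e3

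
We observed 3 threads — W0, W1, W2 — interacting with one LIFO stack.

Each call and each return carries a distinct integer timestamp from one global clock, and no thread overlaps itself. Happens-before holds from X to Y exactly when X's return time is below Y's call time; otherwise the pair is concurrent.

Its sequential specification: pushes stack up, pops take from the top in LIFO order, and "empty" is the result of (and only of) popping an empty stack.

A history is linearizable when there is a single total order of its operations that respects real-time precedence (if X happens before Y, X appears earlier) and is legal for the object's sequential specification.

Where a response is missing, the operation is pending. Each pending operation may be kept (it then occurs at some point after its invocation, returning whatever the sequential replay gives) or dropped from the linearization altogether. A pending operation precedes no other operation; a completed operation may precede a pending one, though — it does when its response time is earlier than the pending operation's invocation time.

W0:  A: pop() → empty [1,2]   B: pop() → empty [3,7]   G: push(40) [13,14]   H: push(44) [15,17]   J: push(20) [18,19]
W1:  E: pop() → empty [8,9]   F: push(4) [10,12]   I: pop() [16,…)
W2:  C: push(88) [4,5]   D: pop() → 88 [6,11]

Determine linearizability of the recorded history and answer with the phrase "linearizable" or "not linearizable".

linearizable

a witness: A, B, C, D, E, F, G, H, I, J
after step 1 (A pop() → empty): stack <>
after step 2 (B pop() → empty): stack <>
after step 3 (C push(88)): stack <88>
after step 4 (D pop() → 88): stack <>
after step 5 (E pop() → empty): stack <>
after step 6 (F push(4)): stack <4>
after step 7 (G push(40)): stack <4,40>
after step 8 (H push(44)): stack <4,40,44>
after step 9 (I pop() (pending, included)): stack <4,40>
after step 10 (J push(20)): stack <4,40,20>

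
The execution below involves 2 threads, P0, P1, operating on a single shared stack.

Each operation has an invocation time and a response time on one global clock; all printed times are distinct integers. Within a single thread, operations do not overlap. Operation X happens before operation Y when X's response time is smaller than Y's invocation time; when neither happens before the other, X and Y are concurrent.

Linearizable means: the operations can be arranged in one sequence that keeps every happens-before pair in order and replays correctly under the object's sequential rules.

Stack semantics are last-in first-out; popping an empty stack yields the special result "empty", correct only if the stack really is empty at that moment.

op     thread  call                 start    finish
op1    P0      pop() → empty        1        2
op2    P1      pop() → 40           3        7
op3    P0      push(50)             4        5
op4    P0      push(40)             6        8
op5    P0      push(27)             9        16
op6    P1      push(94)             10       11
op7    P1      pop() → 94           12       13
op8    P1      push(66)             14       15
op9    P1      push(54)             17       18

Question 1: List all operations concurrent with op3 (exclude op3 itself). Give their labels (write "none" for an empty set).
op2

op3 spans [4,5]: anything still running between times 4 and 5 counts as concurrent
op1 [1,2]: before
op2 [3,7]: concurrent
op4 [6,8]: after
op5 [9,16]: after
op6 [10,11]: after
op7 [12,13]: after
op8 [14,15]: after
op9 [17,18]: after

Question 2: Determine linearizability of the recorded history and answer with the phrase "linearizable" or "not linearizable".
linearizable

one valid linearization: op1, op3, op4, op2, op5, op6, op7, op8, op9
1. op1 pop() → empty, leaving stack <>
2. op3 push(50), leaving stack <50>
3. op4 push(40), leaving stack <50,40>
4. op2 pop() → 40, leaving stack <50>
5. op5 push(27), leaving stack <50,27>
6. op6 push(94), leaving stack <50,27,94>
7. op7 pop() → 94, leaving stack <50,27>
8. op8 push(66), leaving stack <50,27,66>
9. op9 push(54), leaving stack <50,27,66,54>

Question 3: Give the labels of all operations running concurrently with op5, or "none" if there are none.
op6, op7, op8

overlap test against op5 [9,16]: concurrent iff the interval meets 9..16
op1 [1,2]: before
op2 [3,7]: before
op3 [4,5]: before
op4 [6,8]: before
op6 [10,11]: concurrent
op7 [12,13]: concurrent
op8 [14,15]: concurrent
op9 [17,18]: after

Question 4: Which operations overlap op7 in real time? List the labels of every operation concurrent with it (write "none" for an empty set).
op5

op7 runs from 12 to 13; window-overlapping ops are concurrent
op1 [1,2]: before
op2 [3,7]: before
op3 [4,5]: before
op4 [6,8]: before
op5 [9,16]: concurrent
op6 [10,11]: before
op8 [14,15]: after
op9 [17,18]: after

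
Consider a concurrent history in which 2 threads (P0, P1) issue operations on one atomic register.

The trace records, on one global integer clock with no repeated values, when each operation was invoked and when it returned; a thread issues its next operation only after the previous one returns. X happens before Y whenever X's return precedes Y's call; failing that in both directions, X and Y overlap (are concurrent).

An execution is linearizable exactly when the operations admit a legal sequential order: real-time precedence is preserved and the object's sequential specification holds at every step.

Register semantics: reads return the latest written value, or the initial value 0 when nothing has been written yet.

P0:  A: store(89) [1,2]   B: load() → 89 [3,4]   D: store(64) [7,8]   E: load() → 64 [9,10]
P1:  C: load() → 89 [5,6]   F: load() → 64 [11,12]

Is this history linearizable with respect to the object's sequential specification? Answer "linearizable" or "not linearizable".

linearizable

witness order: A, B, C, D, E, F
step 1: A store(89) — value 89
step 2: B load() → 89 — value 89
step 3: C load() → 89 — value 89
step 4: D store(64) — value 64
step 5: E load() → 64 — value 64
step 6: F load() → 64 — value 64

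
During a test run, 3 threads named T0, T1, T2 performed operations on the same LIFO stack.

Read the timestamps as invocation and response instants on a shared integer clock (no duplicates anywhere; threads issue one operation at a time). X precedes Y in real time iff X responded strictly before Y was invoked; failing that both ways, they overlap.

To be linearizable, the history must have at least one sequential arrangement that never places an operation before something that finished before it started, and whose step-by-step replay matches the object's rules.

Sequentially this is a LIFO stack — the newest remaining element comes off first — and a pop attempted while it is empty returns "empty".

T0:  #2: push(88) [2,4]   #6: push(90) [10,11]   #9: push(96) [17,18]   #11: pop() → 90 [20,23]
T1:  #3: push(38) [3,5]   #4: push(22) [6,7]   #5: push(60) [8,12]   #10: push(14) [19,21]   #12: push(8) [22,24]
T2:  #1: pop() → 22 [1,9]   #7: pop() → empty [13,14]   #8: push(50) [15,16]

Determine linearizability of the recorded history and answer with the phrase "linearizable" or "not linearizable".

not linearizable

through event 13 a valid linearization exists; event 14 (#7 responding at time 14) ends that
18 orders of the 7 completed LIFO stack ops respect real time; none is legal
e.g. #1, #2, #3, #4, #5, #6, #7: illegal at step 1, since #1 pop() → 22 cannot apply there
e.g. #1, #2, #3, #4, #6, #5, #7: illegal at step 1, since #1 pop() → 22 cannot apply there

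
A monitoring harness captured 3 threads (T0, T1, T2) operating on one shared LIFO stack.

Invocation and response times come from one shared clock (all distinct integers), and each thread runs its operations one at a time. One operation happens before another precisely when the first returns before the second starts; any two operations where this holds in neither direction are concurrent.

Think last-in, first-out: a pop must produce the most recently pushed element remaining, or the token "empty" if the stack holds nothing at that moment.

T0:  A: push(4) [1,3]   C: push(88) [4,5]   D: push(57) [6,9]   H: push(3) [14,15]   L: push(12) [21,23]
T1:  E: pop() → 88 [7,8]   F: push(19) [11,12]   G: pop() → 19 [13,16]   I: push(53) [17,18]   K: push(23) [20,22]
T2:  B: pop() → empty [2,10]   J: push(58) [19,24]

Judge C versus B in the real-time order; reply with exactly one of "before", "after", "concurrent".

concurrent

C spans [4,5], B spans [2,10]
the intervals overlap in both directions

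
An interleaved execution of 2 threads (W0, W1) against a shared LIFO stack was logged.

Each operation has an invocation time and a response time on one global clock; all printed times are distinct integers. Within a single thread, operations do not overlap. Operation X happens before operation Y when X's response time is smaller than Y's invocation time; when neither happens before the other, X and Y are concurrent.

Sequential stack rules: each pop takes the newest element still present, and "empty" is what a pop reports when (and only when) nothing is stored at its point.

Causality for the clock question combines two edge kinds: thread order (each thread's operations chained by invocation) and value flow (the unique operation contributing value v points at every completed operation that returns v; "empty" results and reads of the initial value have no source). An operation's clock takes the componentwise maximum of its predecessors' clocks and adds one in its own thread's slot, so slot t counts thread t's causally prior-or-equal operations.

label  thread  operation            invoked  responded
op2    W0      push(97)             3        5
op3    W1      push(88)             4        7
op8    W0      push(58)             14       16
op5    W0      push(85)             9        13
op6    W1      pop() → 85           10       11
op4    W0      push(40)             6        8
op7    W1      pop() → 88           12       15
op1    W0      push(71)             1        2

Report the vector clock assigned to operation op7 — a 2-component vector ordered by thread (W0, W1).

root op op3, invoked 4: fresh clock plus W1's own tick → (0, 1)
root op op1, invoked 1: fresh clock plus W0's own tick → (1, 0)
op2 (invocation 3): componentwise max over VC(op1)=(1, 0), +1 at W0, giving (2, 0)
op4 (invocation 6): componentwise max over VC(op2)=(2, 0), +1 at W0, giving (3, 0)
op5 (invocation 9): componentwise max over VC(op4)=(3, 0), +1 at W0, giving (4, 0)
op8 (invocation 14): componentwise max over VC(op5)=(4, 0), +1 at W0, giving (5, 0)
op6 (invocation 10): componentwise max over VC(op3)=(0, 1), VC(op5)=(4, 0), +1 at W1, giving (4, 2)
op7 (invocation 12): componentwise max over VC(op3)=(0, 1), VC(op6)=(4, 2), +1 at W1, giving (4, 3)
target: VC(op7) = (4, 3)

(4, 3)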